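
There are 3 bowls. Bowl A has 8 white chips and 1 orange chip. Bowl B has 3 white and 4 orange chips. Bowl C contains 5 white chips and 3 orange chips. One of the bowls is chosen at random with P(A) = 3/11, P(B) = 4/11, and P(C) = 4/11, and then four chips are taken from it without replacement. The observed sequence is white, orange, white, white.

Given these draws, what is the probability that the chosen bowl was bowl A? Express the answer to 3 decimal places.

Under each hypothesis, the probability of the observed sequence is: P(data | bowl A) = (8/9)(1/8)(7/7)(6/6) = 0.11111; P(data | bowl B) = (3/7)(4/6)(2/5)(1/4) = 0.028571; P(data | bowl C) = (5/8)(3/7)(4/6)(3/5) = 0.10714.
Weighting by the prior gives 3/11 · 0.11111 = 0.030303, 4/11 · 0.028571 = 0.01039, 4/11 · 0.10714 = 0.038961; these sum to 0.079654.
Hence P(bowl A | data) = (0.030303) / (0.079654) = 0.38043.

0.380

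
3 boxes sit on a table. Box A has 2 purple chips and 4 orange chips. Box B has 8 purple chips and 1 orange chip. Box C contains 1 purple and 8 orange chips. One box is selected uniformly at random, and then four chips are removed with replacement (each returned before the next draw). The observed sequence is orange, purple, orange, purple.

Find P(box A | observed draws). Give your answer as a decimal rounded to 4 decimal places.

Compute the likelihood of the observed sequence for each case: P(data | box A) = (4/6)(2/6)(4/6)(2/6) = 0.049383; P(data | box B) = (1/9)(8/9)(1/9)(8/9) = 0.0097546; P(data | box C) = (8/9)(1/9)(8/9)(1/9) = 0.0097546.
Multiplying each by its prior: 1/3 · 0.049383 = 0.016461, 1/3 · 0.0097546 = 0.0032515, 1/3 · 0.0097546 = 0.0032515; these sum to 0.022964.
Hence P(box A | data) = (0.016461) / (0.022964) = 0.71681.

0.7168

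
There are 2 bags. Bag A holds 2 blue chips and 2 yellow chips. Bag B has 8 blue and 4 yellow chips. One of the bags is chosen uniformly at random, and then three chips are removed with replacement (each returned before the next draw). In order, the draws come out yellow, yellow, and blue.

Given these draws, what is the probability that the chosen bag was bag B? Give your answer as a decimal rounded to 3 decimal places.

0.372

For each hypothesis, P(data | H) works out to: P(data | bag A) = (2/4)(2/4)(2/4) = 1/8; P(data | bag B) = (4/12)(4/12)(8/12) = 2/27.
The prior-weighted likelihoods are 1/2 · 1/8 = 1/16, 1/2 · 2/27 = 1/27; these sum to 43/432.
Therefore the posterior P(bag B | data) = (1/27) / (43/432) = 16/43.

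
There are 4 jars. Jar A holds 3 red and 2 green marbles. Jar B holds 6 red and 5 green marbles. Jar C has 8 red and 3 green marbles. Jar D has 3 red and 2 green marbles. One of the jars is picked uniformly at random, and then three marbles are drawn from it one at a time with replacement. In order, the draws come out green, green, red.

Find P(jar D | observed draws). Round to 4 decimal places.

Compute the likelihood of the observed sequence for each case: P(data | jar A) = (2/5)(2/5)(3/5) = 0.096; P(data | jar B) = (5/11)(5/11)(6/11) = 0.1127; P(data | jar C) = (3/11)(3/11)(8/11) = 0.054095; P(data | jar D) = (2/5)(2/5)(3/5) = 0.096.
Weighting by the prior gives 1/4 · 0.096 = 0.024, 1/4 · 0.1127 = 0.028174, 1/4 · 0.054095 = 0.013524, 1/4 · 0.096 = 0.024; summing to 0.089698.
Therefore the posterior P(jar D | data) = (0.024) / (0.089698) = 0.26756.

0.2676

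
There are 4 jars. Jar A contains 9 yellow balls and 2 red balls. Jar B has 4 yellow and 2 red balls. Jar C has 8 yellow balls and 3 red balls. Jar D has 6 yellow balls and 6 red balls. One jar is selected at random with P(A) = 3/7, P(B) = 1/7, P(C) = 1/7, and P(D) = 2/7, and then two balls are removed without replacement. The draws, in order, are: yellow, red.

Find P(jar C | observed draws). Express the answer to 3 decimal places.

For each hypothesis, P(data | H) works out to: P(data | jar A) = (9/11)(2/10) = 0.16364; P(data | jar B) = (4/6)(2/5) = 0.26667; P(data | jar C) = (8/11)(3/10) = 0.21818; P(data | jar D) = (6/12)(6/11) = 0.27273.
The prior-weighted likelihoods are 3/7 · 0.16364 = 0.07013, 1/7 · 0.26667 = 0.038095, 1/7 · 0.21818 = 0.031169, 2/7 · 0.27273 = 0.077922; with total 0.21732.
Hence P(jar C | data) = (0.031169) / (0.21732) = 0.14343.

0.143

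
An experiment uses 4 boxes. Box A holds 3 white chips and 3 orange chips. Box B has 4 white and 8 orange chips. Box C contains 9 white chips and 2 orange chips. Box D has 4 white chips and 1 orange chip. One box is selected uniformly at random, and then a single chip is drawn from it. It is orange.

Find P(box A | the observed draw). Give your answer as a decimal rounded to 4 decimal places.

The likelihood of this draw under each hypothesis: P(data | box A) = (3/6) = 0.5; P(data | box B) = (8/12) = 0.66667; P(data | box C) = (2/11) = 0.18182; P(data | box D) = (1/5) = 0.2.
The prior-weighted likelihoods are 1/4 · 0.5 = 0.125, 1/4 · 0.66667 = 0.16667, 1/4 · 0.18182 = 0.045455, 1/4 · 0.2 = 0.05; with total 0.38712.
So P(box A | data) = (0.125) / (0.38712) = 0.3229.

0.3229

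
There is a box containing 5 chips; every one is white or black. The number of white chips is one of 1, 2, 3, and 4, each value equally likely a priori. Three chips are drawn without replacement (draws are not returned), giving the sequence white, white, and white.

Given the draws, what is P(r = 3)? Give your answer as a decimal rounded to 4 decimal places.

Compute the likelihood of the observed sequence for each case: P(data | r = 1) = (1/5)(0/4) = 0; P(data | r = 2) = (2/5)(1/4)(0/3) = 0; P(data | r = 3) = (3/5)(2/4)(1/3) = 1/10; P(data | r = 4) = (4/5)(3/4)(2/3) = 2/5.
Multiplying each by its prior: 1/4 · 0 = 0, 1/4 · 0 = 0, 1/4 · 1/10 = 1/40, 1/4 · 2/5 = 1/10; these sum to 1/8.
By Bayes' rule, P(r = 3 | data) = (1/40) / (1/8) = 1/5.

0.2000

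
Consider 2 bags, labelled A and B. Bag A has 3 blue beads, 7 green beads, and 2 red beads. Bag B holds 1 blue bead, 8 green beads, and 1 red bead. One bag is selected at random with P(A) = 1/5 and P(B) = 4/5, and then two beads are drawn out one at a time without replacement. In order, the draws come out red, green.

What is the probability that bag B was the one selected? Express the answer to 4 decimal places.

The likelihood of the observed sequence under each hypothesis: P(data | bag A) = (2/12)(7/11) = 0.10606; P(data | bag B) = (1/10)(8/9) = 0.088889.
Multiplying each by its prior: 1/5 · 0.10606 = 0.021212, 4/5 · 0.088889 = 0.071111; these sum to 0.092323.
So P(bag B | data) = (0.071111) / (0.092323) = 0.77024.

0.7702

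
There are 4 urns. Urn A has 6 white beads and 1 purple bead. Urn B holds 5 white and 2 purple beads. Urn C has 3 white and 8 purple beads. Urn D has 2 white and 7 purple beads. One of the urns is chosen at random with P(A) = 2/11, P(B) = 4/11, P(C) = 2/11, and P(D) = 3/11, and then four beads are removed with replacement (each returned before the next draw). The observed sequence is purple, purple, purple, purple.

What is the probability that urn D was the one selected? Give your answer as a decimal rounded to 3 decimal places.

0.652

The likelihood of the observed sequence under each hypothesis: P(data | urn A) = (1/7)(1/7)(1/7)(1/7) = 0.00041649; P(data | urn B) = (2/7)(2/7)(2/7)(2/7) = 0.0066639; P(data | urn C) = (8/11)(8/11)(8/11)(8/11) = 0.27976; P(data | urn D) = (7/9)(7/9)(7/9)(7/9) = 0.36595.
The prior-weighted likelihoods are 2/11 · 0.00041649 = 7.5726e-05, 4/11 · 0.0066639 = 0.0024232, 2/11 · 0.27976 = 0.050866, 3/11 · 0.36595 = 0.099805; summing to 0.15317.
By Bayes' rule, P(urn D | data) = (0.099805) / (0.15317) = 0.6516.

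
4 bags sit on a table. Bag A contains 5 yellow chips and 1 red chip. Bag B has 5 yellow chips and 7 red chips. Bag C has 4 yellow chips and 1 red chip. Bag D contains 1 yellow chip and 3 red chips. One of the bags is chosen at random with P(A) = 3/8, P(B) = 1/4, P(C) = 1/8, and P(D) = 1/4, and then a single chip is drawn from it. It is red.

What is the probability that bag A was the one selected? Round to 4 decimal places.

0.1485

Compute the likelihood of this draw for each case: P(data | bag A) = (1/6) = 1/6; P(data | bag B) = (7/12) = 7/12; P(data | bag C) = (1/5) = 1/5; P(data | bag D) = (3/4) = 3/4.
Multiplying each by its prior: 3/8 · 1/6 = 1/16, 1/4 · 7/12 = 7/48, 1/8 · 1/5 = 1/40, 1/4 · 3/4 = 3/16; summing to 101/240.
Hence P(bag A | data) = (1/16) / (101/240) = 15/101.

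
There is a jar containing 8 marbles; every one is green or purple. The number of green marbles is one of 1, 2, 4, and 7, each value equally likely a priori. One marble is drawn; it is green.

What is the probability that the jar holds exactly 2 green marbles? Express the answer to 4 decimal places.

0.1429

For each hypothesis, P(data | H) works out to: P(data | r = 1) = (1/8) = 1/8; P(data | r = 2) = (2/8) = 1/4; P(data | r = 4) = (4/8) = 1/2; P(data | r = 7) = (7/8) = 7/8.
Weighting by the prior gives 1/4 · 1/8 = 1/32, 1/4 · 1/4 = 1/16, 1/4 · 1/2 = 1/8, 1/4 · 7/8 = 7/32; these sum to 7/16.
So P(r = 2 | data) = (1/16) / (7/16) = 1/7.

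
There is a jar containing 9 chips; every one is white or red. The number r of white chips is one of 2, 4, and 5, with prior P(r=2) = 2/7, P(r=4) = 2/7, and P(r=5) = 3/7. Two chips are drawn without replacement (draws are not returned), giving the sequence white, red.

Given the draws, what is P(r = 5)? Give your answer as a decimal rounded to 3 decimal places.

0.469

The likelihood of the observed sequence under each hypothesis: P(data | r = 2) = (2/9)(7/8) = 7/36; P(data | r = 4) = (4/9)(5/8) = 5/18; P(data | r = 5) = (5/9)(4/8) = 5/18.
The prior-weighted likelihoods are 2/7 · 7/36 = 1/18, 2/7 · 5/18 = 5/63, 3/7 · 5/18 = 5/42; these sum to 16/63.
So P(r = 5 | data) = (5/42) / (16/63) = 15/32.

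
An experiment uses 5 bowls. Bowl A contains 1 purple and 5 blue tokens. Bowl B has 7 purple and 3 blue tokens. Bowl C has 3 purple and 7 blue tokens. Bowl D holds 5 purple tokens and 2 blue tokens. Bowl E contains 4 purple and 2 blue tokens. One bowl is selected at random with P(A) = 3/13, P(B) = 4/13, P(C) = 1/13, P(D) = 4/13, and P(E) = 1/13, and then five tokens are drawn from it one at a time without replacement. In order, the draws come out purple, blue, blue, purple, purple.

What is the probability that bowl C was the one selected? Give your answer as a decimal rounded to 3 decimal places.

Under each hypothesis, the probability of the observed sequence is: P(data | bowl A) = (1/6)(5/5)(4/4)(0/3) = 0; P(data | bowl B) = (7/10)(3/9)(2/8)(6/7)(5/6) = 0.041667; P(data | bowl C) = (3/10)(7/9)(6/8)(2/7)(1/6) = 0.0083333; P(data | bowl D) = (5/7)(2/6)(1/5)(4/4)(3/3) = 0.047619; P(data | bowl E) = (4/6)(2/5)(1/4)(3/3)(2/2) = 0.066667.
The prior-weighted likelihoods are 3/13 · 0 = 0, 4/13 · 0.041667 = 0.012821, 1/13 · 0.0083333 = 0.00064103, 4/13 · 0.047619 = 0.014652, 1/13 · 0.066667 = 0.0051282; with total 0.033242.
Therefore the posterior P(bowl C | data) = (0.00064103) / (0.033242) = 0.019284.

0.019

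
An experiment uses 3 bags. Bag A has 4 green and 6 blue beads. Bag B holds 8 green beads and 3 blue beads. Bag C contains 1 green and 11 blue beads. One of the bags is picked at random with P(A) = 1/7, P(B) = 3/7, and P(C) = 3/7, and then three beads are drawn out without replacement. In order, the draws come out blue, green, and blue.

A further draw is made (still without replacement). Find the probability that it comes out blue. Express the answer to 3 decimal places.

0.647

Compute the likelihood of the observed sequence for each case: P(data | bag A) = (6/10)(4/9)(5/8) = 1/6; P(data | bag B) = (3/11)(8/10)(2/9) = 8/165; P(data | bag C) = (11/12)(1/11)(10/10) = 1/12.
Weighting by the prior gives 1/7 · 1/6 = 1/42, 3/7 · 8/165 = 8/385, 3/7 · 1/12 = 1/28; with total 53/660.
Normalising, the posterior is P(bag A | data) = 0.2965, P(bag B | data) = 0.25876, P(bag C | data) = 0.44474.
Averaging over the posterior, P(blue next | data) = (4/7)(0.2965) + (1/8)(0.25876) + (1)(0.44474) = 0.64652.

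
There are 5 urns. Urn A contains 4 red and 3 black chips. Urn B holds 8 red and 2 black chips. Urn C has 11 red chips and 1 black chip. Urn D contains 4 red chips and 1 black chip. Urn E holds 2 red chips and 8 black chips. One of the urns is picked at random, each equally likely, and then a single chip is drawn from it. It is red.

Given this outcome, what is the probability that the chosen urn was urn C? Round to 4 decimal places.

Compute the likelihood of this draw for each case: P(data | urn A) = (4/7) = 0.57143; P(data | urn B) = (8/10) = 0.8; P(data | urn C) = (11/12) = 0.91667; P(data | urn D) = (4/5) = 0.8; P(data | urn E) = (2/10) = 0.2.
Multiplying each by its prior: 1/5 · 0.57143 = 0.11429, 1/5 · 0.8 = 0.16, 1/5 · 0.91667 = 0.18333, 1/5 · 0.8 = 0.16, 1/5 · 0.2 = 0.04; with total 0.65762.
So P(urn C | data) = (0.18333) / (0.65762) = 0.27878.

0.2788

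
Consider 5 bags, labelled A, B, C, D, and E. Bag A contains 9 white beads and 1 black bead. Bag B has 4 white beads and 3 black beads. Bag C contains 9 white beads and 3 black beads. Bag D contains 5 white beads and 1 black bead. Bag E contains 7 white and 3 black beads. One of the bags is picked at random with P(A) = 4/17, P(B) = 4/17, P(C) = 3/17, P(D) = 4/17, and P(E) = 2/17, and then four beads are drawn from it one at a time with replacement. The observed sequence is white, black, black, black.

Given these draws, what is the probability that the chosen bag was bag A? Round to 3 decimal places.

0.013

For each hypothesis, P(data | H) works out to: P(data | bag A) = (9/10)(1/10)(1/10)(1/10) = 0.0009; P(data | bag B) = (4/7)(3/7)(3/7)(3/7) = 0.044981; P(data | bag C) = (9/12)(3/12)(3/12)(3/12) = 0.011719; P(data | bag D) = (5/6)(1/6)(1/6)(1/6) = 0.003858; P(data | bag E) = (7/10)(3/10)(3/10)(3/10) = 0.0189.
Multiplying each by its prior: 4/17 · 0.0009 = 0.00021176, 4/17 · 0.044981 = 0.010584, 3/17 · 0.011719 = 0.002068, 4/17 · 0.003858 = 0.00090777, 2/17 · 0.0189 = 0.0022235; summing to 0.015995.
By Bayes' rule, P(bag A | data) = (0.00021176) / (0.015995) = 0.01324.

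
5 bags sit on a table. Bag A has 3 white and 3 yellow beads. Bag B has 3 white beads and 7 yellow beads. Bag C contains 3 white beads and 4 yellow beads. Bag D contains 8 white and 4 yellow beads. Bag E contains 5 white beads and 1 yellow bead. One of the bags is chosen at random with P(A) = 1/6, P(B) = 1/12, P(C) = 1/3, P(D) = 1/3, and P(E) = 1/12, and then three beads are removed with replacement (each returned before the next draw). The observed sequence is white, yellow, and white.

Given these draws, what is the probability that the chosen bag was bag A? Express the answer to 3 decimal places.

0.173

The likelihood of the observed sequence under each hypothesis: P(data | bag A) = (3/6)(3/6)(3/6) = 0.125; P(data | bag B) = (3/10)(7/10)(3/10) = 0.063; P(data | bag C) = (3/7)(4/7)(3/7) = 0.10496; P(data | bag D) = (8/12)(4/12)(8/12) = 0.14815; P(data | bag E) = (5/6)(1/6)(5/6) = 0.11574.
Multiplying each by its prior: 1/6 · 0.125 = 0.020833, 1/12 · 0.063 = 0.00525, 1/3 · 0.10496 = 0.034985, 1/3 · 0.14815 = 0.049383, 1/12 · 0.11574 = 0.0096451; with total 0.1201.
So P(bag A | data) = (0.020833) / (0.1201) = 0.17347.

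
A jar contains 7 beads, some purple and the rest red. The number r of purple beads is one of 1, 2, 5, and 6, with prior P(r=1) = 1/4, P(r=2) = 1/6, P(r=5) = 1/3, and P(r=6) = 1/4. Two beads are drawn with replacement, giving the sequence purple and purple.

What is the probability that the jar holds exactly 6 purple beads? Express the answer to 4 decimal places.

The likelihood of the observed sequence under each hypothesis: P(data | r = 1) = (1/7)(1/7) = 1/49; P(data | r = 2) = (2/7)(2/7) = 4/49; P(data | r = 5) = (5/7)(5/7) = 25/49; P(data | r = 6) = (6/7)(6/7) = 36/49.
Weighting by the prior gives 1/4 · 1/49 = 1/196, 1/6 · 4/49 = 2/147, 1/3 · 25/49 = 25/147, 1/4 · 36/49 = 9/49; summing to 73/196.
Therefore the posterior P(r = 6 | data) = (9/49) / (73/196) = 36/73.

0.4932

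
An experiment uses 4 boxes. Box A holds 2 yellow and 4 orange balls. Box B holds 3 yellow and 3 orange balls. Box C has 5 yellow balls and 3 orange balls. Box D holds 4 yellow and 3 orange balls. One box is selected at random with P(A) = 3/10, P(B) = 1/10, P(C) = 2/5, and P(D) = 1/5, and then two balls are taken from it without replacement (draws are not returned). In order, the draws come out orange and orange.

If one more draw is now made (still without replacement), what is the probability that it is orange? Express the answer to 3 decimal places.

0.368

Compute the likelihood of the observed sequence for each case: P(data | box A) = (4/6)(3/5) = 2/5; P(data | box B) = (3/6)(2/5) = 1/5; P(data | box C) = (3/8)(2/7) = 3/28; P(data | box D) = (3/7)(2/6) = 1/7.
Multiplying each by its prior: 3/10 · 2/5 = 3/25, 1/10 · 1/5 = 1/50, 2/5 · 3/28 = 3/70, 1/5 · 1/7 = 1/35; these sum to 37/175.
Dividing through by the total gives posterior P(box A | data) = 21/37, P(box B | data) = 7/74, P(box C | data) = 15/74, P(box D | data) = 5/37.
So P(orange next | data) = Σ P(orange next | H) P(H | data) = (1/2)(21/37) + (1/4)(7/74) + (1/6)(15/74) + (1/5)(5/37) = 109/296.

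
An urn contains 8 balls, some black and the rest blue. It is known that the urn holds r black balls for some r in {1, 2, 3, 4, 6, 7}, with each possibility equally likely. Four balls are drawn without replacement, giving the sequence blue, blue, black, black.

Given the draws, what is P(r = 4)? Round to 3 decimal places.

0.375

Under each hypothesis, the probability of the observed sequence is: P(data | r = 1) = (7/8)(6/7)(1/6)(0/5) = 0; P(data | r = 2) = (6/8)(5/7)(2/6)(1/5) = 1/28; P(data | r = 3) = (5/8)(4/7)(3/6)(2/5) = 1/14; P(data | r = 4) = (4/8)(3/7)(4/6)(3/5) = 3/35; P(data | r = 6) = (2/8)(1/7)(6/6)(5/5) = 1/28; P(data | r = 7) = (1/8)(0/7) = 0.
Weighting by the prior gives 1/6 · 0 = 0, 1/6 · 1/28 = 1/168, 1/6 · 1/14 = 1/84, 1/6 · 3/35 = 1/70, 1/6 · 1/28 = 1/168, 1/6 · 0 = 0; with total 4/105.
Hence P(r = 4 | data) = (1/70) / (4/105) = 3/8.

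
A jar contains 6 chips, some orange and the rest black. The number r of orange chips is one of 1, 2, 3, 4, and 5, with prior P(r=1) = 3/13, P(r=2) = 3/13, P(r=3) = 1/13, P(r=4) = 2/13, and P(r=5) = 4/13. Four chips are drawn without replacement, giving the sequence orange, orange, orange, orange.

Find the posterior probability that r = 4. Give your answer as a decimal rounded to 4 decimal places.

Under each hypothesis, the probability of the observed sequence is: P(data | r = 1) = (1/6)(0/5) = 0; P(data | r = 2) = (2/6)(1/5)(0/4) = 0; P(data | r = 3) = (3/6)(2/5)(1/4)(0/3) = 0; P(data | r = 4) = (4/6)(3/5)(2/4)(1/3) = 1/15; P(data | r = 5) = (5/6)(4/5)(3/4)(2/3) = 1/3.
The prior-weighted likelihoods are 3/13 · 0 = 0, 3/13 · 0 = 0, 1/13 · 0 = 0, 2/13 · 1/15 = 2/195, 4/13 · 1/3 = 4/39; summing to 22/195.
So P(r = 4 | data) = (2/195) / (22/195) = 1/11.

0.0909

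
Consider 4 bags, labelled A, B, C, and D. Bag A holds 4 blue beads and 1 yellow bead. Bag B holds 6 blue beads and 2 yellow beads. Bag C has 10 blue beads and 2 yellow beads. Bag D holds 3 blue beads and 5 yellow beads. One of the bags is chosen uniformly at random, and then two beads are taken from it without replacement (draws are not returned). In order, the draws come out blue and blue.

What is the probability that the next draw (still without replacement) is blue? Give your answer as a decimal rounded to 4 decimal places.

0.6861

For each hypothesis, P(data | H) works out to: P(data | bag A) = (4/5)(3/4) = 0.6; P(data | bag B) = (6/8)(5/7) = 0.53571; P(data | bag C) = (10/12)(9/11) = 0.68182; P(data | bag D) = (3/8)(2/7) = 0.10714.
Multiplying each by its prior: 1/4 · 0.6 = 0.15, 1/4 · 0.53571 = 0.13393, 1/4 · 0.68182 = 0.17045, 1/4 · 0.10714 = 0.026786; with total 0.48117.
The posterior is then P(bag A | data) = 0.31174, P(bag B | data) = 0.27834, P(bag C | data) = 0.35425, P(bag D | data) = 0.055668.
Averaging over the posterior, P(blue next | data) = (2/3)(0.31174) + (2/3)(0.27834) + (4/5)(0.35425) + (1/6)(0.055668) = 0.68607.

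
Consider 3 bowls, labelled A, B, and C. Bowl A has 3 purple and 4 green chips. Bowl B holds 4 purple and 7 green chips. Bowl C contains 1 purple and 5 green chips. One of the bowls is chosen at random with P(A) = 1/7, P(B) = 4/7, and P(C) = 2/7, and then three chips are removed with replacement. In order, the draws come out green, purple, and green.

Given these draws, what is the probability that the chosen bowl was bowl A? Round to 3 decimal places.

Compute the likelihood of the observed sequence for each case: P(data | bowl A) = (4/7)(3/7)(4/7) = 0.13994; P(data | bowl B) = (7/11)(4/11)(7/11) = 0.14726; P(data | bowl C) = (5/6)(1/6)(5/6) = 0.11574.
The prior-weighted likelihoods are 1/7 · 0.13994 = 0.019992, 4/7 · 0.14726 = 0.084147, 2/7 · 0.11574 = 0.033069; summing to 0.13721.
So P(bowl A | data) = (0.019992) / (0.13721) = 0.1457.

0.146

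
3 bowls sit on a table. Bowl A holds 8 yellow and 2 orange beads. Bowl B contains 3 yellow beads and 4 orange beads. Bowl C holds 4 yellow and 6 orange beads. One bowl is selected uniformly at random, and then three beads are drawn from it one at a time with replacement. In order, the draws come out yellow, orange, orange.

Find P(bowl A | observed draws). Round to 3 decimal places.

The likelihood of the observed sequence under each hypothesis: P(data | bowl A) = (8/10)(2/10)(2/10) = 0.032; P(data | bowl B) = (3/7)(4/7)(4/7) = 0.13994; P(data | bowl C) = (4/10)(6/10)(6/10) = 0.144.
Weighting by the prior gives 1/3 · 0.032 = 0.010667, 1/3 · 0.13994 = 0.046647, 1/3 · 0.144 = 0.048; with total 0.10531.
So P(bowl A | data) = (0.010667) / (0.10531) = 0.10128.

0.101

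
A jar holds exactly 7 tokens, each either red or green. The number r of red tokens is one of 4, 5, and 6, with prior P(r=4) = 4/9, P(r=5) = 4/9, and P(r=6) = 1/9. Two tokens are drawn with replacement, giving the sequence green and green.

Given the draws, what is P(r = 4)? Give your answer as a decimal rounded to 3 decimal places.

0.679

The likelihood of the observed sequence under each hypothesis: P(data | r = 4) = (3/7)(3/7) = 9/49; P(data | r = 5) = (2/7)(2/7) = 4/49; P(data | r = 6) = (1/7)(1/7) = 1/49.
Weighting by the prior gives 4/9 · 9/49 = 4/49, 4/9 · 4/49 = 16/441, 1/9 · 1/49 = 1/441; summing to 53/441.
Hence P(r = 4 | data) = (4/49) / (53/441) = 36/53.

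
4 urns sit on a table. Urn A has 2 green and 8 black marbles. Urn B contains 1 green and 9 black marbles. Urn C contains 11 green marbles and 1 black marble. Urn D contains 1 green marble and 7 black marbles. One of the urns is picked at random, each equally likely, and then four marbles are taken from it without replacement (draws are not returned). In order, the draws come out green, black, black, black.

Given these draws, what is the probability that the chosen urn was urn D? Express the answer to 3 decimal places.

0.349

The likelihood of the observed sequence under each hypothesis: P(data | urn A) = (2/10)(8/9)(7/8)(6/7) = 2/15; P(data | urn B) = (1/10)(9/9)(8/8)(7/7) = 1/10; P(data | urn C) = (11/12)(1/11)(0/10) = 0; P(data | urn D) = (1/8)(7/7)(6/6)(5/5) = 1/8.
Weighting by the prior gives 1/4 · 2/15 = 1/30, 1/4 · 1/10 = 1/40, 1/4 · 0 = 0, 1/4 · 1/8 = 1/32; summing to 43/480.
Therefore the posterior P(urn D | data) = (1/32) / (43/480) = 15/43.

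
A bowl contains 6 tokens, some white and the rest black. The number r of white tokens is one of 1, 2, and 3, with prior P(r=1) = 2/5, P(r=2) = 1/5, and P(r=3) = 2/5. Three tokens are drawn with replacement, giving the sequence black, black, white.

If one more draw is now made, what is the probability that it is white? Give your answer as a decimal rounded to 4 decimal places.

For each hypothesis, P(data | H) works out to: P(data | r = 1) = (5/6)(5/6)(1/6) = 25/216; P(data | r = 2) = (4/6)(4/6)(2/6) = 4/27; P(data | r = 3) = (3/6)(3/6)(3/6) = 1/8.
The prior-weighted likelihoods are 2/5 · 25/216 = 5/108, 1/5 · 4/27 = 4/135, 2/5 · 1/8 = 1/20; these sum to 17/135.
Dividing through by the total gives posterior P(r = 1 | data) = 25/68, P(r = 2 | data) = 4/17, P(r = 3 | data) = 27/68.
So P(white next | data) = Σ P(white next | H) P(H | data) = (1/6)(25/68) + (1/3)(4/17) + (1/2)(27/68) = 23/68.

0.3382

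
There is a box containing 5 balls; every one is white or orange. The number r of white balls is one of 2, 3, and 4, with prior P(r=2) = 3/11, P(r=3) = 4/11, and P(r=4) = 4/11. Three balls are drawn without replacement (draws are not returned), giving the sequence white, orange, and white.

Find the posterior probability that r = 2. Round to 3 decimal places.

Compute the likelihood of the observed sequence for each case: P(data | r = 2) = (2/5)(3/4)(1/3) = 1/10; P(data | r = 3) = (3/5)(2/4)(2/3) = 1/5; P(data | r = 4) = (4/5)(1/4)(3/3) = 1/5.
Multiplying each by its prior: 3/11 · 1/10 = 3/110, 4/11 · 1/5 = 4/55, 4/11 · 1/5 = 4/55; summing to 19/110.
By Bayes' rule, P(r = 2 | data) = (3/110) / (19/110) = 3/19.

0.158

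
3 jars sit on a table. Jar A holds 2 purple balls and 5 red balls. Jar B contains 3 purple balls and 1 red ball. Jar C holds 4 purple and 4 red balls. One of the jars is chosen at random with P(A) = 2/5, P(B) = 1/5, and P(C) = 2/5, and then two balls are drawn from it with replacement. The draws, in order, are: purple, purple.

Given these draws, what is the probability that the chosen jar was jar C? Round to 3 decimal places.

0.408

Compute the likelihood of the observed sequence for each case: P(data | jar A) = (2/7)(2/7) = 0.081633; P(data | jar B) = (3/4)(3/4) = 0.5625; P(data | jar C) = (4/8)(4/8) = 0.25.
The prior-weighted likelihoods are 2/5 · 0.081633 = 0.032653, 1/5 · 0.5625 = 0.1125, 2/5 · 0.25 = 0.1; with total 0.24515.
So P(jar C | data) = (0.1) / (0.24515) = 0.40791.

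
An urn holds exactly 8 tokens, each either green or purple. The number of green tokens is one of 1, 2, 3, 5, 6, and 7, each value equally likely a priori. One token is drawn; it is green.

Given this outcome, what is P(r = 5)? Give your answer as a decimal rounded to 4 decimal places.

Under each hypothesis, the probability of this draw is: P(data | r = 1) = (1/8) = 1/8; P(data | r = 2) = (2/8) = 1/4; P(data | r = 3) = (3/8) = 3/8; P(data | r = 5) = (5/8) = 5/8; P(data | r = 6) = (6/8) = 3/4; P(data | r = 7) = (7/8) = 7/8.
Weighting by the prior gives 1/6 · 1/8 = 1/48, 1/6 · 1/4 = 1/24, 1/6 · 3/8 = 1/16, 1/6 · 5/8 = 5/48, 1/6 · 3/4 = 1/8, 1/6 · 7/8 = 7/48; with total 1/2.
By Bayes' rule, P(r = 5 | data) = (5/48) / (1/2) = 5/24.

0.2083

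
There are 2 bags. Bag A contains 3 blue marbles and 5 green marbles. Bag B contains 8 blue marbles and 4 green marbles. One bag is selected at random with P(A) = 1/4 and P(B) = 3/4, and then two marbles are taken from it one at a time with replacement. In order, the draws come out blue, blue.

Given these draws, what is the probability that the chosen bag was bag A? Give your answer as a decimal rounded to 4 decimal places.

0.0954

For each hypothesis, P(data | H) works out to: P(data | bag A) = (3/8)(3/8) = 9/64; P(data | bag B) = (8/12)(8/12) = 4/9.
Weighting by the prior gives 1/4 · 9/64 = 9/256, 3/4 · 4/9 = 1/3; these sum to 283/768.
So P(bag A | data) = (9/256) / (283/768) = 27/283.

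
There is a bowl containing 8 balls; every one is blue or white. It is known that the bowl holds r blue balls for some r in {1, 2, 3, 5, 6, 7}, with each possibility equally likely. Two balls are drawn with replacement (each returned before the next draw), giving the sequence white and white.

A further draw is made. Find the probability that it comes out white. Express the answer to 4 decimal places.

0.7258

Compute the likelihood of the observed sequence for each case: P(data | r = 1) = (7/8)(7/8) = 49/64; P(data | r = 2) = (6/8)(6/8) = 9/16; P(data | r = 3) = (5/8)(5/8) = 25/64; P(data | r = 5) = (3/8)(3/8) = 9/64; P(data | r = 6) = (2/8)(2/8) = 1/16; P(data | r = 7) = (1/8)(1/8) = 1/64.
Weighting by the prior gives 1/6 · 49/64 = 49/384, 1/6 · 9/16 = 3/32, 1/6 · 25/64 = 25/384, 1/6 · 9/64 = 3/128, 1/6 · 1/16 = 1/96, 1/6 · 1/64 = 1/384; these sum to 31/96.
Dividing through by the total gives posterior P(r = 1 | data) = 49/124, P(r = 2 | data) = 9/31, P(r = 3 | data) = 25/124, P(r = 5 | data) = 9/124, P(r = 6 | data) = 1/31, P(r = 7 | data) = 1/124.
So P(white next | data) = Σ P(white next | H) P(H | data) = (7/8)(49/124) + (3/4)(9/31) + (5/8)(25/124) + (3/8)(9/124) + (1/4)(1/31) + (1/8)(1/124) = 45/62.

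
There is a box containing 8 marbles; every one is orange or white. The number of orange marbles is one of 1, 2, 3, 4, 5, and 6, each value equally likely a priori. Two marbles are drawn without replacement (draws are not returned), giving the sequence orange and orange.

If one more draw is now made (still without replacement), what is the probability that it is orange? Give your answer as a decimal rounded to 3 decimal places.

The likelihood of the observed sequence under each hypothesis: P(data | r = 1) = (1/8)(0/7) = 0; P(data | r = 2) = (2/8)(1/7) = 1/28; P(data | r = 3) = (3/8)(2/7) = 3/28; P(data | r = 4) = (4/8)(3/7) = 3/14; P(data | r = 5) = (5/8)(4/7) = 5/14; P(data | r = 6) = (6/8)(5/7) = 15/28.
The prior-weighted likelihoods are 1/6 · 0 = 0, 1/6 · 1/28 = 1/168, 1/6 · 3/28 = 1/56, 1/6 · 3/14 = 1/28, 1/6 · 5/14 = 5/84, 1/6 · 15/28 = 5/56; summing to 5/24.
Normalising, the posterior is P(r = 1 | data) = 0, P(r = 2 | data) = 1/35, P(r = 3 | data) = 3/35, P(r = 4 | data) = 6/35, P(r = 5 | data) = 2/7, P(r = 6 | data) = 3/7.
So P(orange next | data) = Σ P(orange next | H) P(H | data) = (0)(1/35) + (1/6)(3/35) + (1/3)(6/35) + (1/2)(2/7) + (2/3)(3/7) = 1/2.

0.500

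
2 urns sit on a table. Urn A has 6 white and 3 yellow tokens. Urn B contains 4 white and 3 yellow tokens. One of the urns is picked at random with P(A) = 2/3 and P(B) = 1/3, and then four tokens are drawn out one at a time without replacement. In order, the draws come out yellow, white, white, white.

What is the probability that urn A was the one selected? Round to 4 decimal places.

Compute the likelihood of the observed sequence for each case: P(data | urn A) = (3/9)(6/8)(5/7)(4/6) = 5/42; P(data | urn B) = (3/7)(4/6)(3/5)(2/4) = 3/35.
Weighting by the prior gives 2/3 · 5/42 = 5/63, 1/3 · 3/35 = 1/35; with total 34/315.
By Bayes' rule, P(urn A | data) = (5/63) / (34/315) = 25/34.

0.7353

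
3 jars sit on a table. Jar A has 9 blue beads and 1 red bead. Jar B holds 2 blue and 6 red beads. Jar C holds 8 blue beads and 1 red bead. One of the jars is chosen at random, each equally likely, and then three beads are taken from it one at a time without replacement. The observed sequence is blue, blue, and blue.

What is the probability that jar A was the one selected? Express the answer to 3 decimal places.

0.512

For each hypothesis, P(data | H) works out to: P(data | jar A) = (9/10)(8/9)(7/8) = 7/10; P(data | jar B) = (2/8)(1/7)(0/6) = 0; P(data | jar C) = (8/9)(7/8)(6/7) = 2/3.
Multiplying each by its prior: 1/3 · 7/10 = 7/30, 1/3 · 0 = 0, 1/3 · 2/3 = 2/9; these sum to 41/90.
So P(jar A | data) = (7/30) / (41/90) = 21/41.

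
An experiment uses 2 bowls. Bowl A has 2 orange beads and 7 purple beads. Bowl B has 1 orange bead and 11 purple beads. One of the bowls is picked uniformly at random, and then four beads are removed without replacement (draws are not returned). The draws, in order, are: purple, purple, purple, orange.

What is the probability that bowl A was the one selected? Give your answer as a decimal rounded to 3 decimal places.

0.625

Compute the likelihood of the observed sequence for each case: P(data | bowl A) = (7/9)(6/8)(5/7)(2/6) = 5/36; P(data | bowl B) = (11/12)(10/11)(9/10)(1/9) = 1/12.
Weighting by the prior gives 1/2 · 5/36 = 5/72, 1/2 · 1/12 = 1/24; with total 1/9.
So P(bowl A | data) = (5/72) / (1/9) = 5/8.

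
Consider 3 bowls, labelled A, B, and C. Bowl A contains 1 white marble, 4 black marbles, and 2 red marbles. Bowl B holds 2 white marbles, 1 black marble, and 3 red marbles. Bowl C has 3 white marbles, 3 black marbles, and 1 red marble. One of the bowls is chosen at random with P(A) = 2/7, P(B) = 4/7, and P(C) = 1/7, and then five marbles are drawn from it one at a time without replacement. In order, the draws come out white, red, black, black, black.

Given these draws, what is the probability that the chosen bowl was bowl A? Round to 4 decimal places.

For each hypothesis, P(data | H) works out to: P(data | bowl A) = (1/7)(2/6)(4/5)(3/4)(2/3) = 0.019048; P(data | bowl B) = (2/6)(3/5)(1/4)(0/3) = 0; P(data | bowl C) = (3/7)(1/6)(3/5)(2/4)(1/3) = 0.0071429.
Weighting by the prior gives 2/7 · 0.019048 = 0.0054422, 4/7 · 0 = 0, 1/7 · 0.0071429 = 0.0010204; these sum to 0.0064626.
By Bayes' rule, P(bowl A | data) = (0.0054422) / (0.0064626) = 0.84211.

0.8421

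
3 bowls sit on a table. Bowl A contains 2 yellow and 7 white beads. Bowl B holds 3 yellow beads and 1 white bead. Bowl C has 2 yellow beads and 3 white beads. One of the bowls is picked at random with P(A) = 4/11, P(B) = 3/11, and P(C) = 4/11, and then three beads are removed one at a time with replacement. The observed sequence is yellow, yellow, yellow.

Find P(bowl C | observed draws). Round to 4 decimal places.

0.1635

Under each hypothesis, the probability of the observed sequence is: P(data | bowl A) = (2/9)(2/9)(2/9) = 0.010974; P(data | bowl B) = (3/4)(3/4)(3/4) = 0.42188; P(data | bowl C) = (2/5)(2/5)(2/5) = 0.064.
The prior-weighted likelihoods are 4/11 · 0.010974 = 0.0039905, 3/11 · 0.42188 = 0.11506, 4/11 · 0.064 = 0.023273; summing to 0.14232.
Therefore the posterior P(bowl C | data) = (0.023273) / (0.14232) = 0.16352.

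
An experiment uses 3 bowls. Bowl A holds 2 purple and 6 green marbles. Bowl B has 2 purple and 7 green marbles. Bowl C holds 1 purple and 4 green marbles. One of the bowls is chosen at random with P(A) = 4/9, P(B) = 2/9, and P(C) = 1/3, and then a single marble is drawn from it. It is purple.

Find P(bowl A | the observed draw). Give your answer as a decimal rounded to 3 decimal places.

0.489

For each hypothesis, P(data | H) works out to: P(data | bowl A) = (2/8) = 1/4; P(data | bowl B) = (2/9) = 2/9; P(data | bowl C) = (1/5) = 1/5.
Multiplying each by its prior: 4/9 · 1/4 = 1/9, 2/9 · 2/9 = 4/81, 1/3 · 1/5 = 1/15; summing to 92/405.
So P(bowl A | data) = (1/9) / (92/405) = 45/92.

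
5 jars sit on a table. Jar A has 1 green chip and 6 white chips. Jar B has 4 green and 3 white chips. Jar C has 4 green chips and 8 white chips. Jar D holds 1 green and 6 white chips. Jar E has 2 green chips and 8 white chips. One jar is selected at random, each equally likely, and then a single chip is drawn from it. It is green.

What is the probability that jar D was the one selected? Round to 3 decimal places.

Under each hypothesis, the probability of this draw is: P(data | jar A) = (1/7) = 1/7; P(data | jar B) = (4/7) = 4/7; P(data | jar C) = (4/12) = 1/3; P(data | jar D) = (1/7) = 1/7; P(data | jar E) = (2/10) = 1/5.
Weighting by the prior gives 1/5 · 1/7 = 1/35, 1/5 · 4/7 = 4/35, 1/5 · 1/3 = 1/15, 1/5 · 1/7 = 1/35, 1/5 · 1/5 = 1/25; summing to 146/525.
Hence P(jar D | data) = (1/35) / (146/525) = 15/146.

0.103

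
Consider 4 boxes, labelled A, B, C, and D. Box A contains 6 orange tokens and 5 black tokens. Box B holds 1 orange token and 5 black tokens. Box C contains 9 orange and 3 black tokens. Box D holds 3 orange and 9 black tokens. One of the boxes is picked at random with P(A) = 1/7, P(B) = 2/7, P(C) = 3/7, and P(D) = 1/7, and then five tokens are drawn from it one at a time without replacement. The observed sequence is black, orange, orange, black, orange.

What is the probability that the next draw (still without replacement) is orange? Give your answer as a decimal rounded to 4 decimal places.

Compute the likelihood of the observed sequence for each case: P(data | box A) = (5/11)(6/10)(5/9)(4/8)(4/7) = 0.04329; P(data | box B) = (5/6)(1/5)(0/4) = 0; P(data | box C) = (3/12)(9/11)(8/10)(2/9)(7/8) = 0.031818; P(data | box D) = (9/12)(3/11)(2/10)(8/9)(1/8) = 0.0045455.
Multiplying each by its prior: 1/7 · 0.04329 = 0.0061843, 2/7 · 0 = 0, 3/7 · 0.031818 = 0.013636, 1/7 · 0.0045455 = 0.00064935; summing to 0.02047.
Dividing through by the total gives posterior P(box A | data) = 0.30211, P(box B | data) = 0, P(box C | data) = 0.66616, P(box D | data) = 0.031722.
So P(orange next | data) = Σ P(orange next | H) P(H | data) = (1/2)(0.30211) + (6/7)(0.66616) + (0)(0.031722) = 0.72205.

0.7221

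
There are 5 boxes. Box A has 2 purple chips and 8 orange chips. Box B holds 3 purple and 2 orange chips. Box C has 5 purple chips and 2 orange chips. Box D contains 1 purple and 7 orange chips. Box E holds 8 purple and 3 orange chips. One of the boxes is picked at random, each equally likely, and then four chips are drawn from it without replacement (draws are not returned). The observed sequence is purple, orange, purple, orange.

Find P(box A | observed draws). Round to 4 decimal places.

For each hypothesis, P(data | H) works out to: P(data | box A) = (2/10)(8/9)(1/8)(7/7) = 0.022222; P(data | box B) = (3/5)(2/4)(2/3)(1/2) = 0.1; P(data | box C) = (5/7)(2/6)(4/5)(1/4) = 0.047619; P(data | box D) = (1/8)(7/7)(0/6) = 0; P(data | box E) = (8/11)(3/10)(7/9)(2/8) = 0.042424.
Multiplying each by its prior: 1/5 · 0.022222 = 0.0044444, 1/5 · 0.1 = 0.02, 1/5 · 0.047619 = 0.0095238, 1/5 · 0 = 0, 1/5 · 0.042424 = 0.0084848; these sum to 0.042453.
So P(box A | data) = (0.0044444) / (0.042453) = 0.10469.

0.1047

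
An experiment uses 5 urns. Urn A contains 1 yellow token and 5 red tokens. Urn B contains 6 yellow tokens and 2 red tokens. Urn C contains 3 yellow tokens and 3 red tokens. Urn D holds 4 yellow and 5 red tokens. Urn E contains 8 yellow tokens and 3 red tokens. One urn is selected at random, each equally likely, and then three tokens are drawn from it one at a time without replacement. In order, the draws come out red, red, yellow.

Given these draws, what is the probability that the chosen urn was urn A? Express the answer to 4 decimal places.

Under each hypothesis, the probability of the observed sequence is: P(data | urn A) = (5/6)(4/5)(1/4) = 0.16667; P(data | urn B) = (2/8)(1/7)(6/6) = 0.035714; P(data | urn C) = (3/6)(2/5)(3/4) = 0.15; P(data | urn D) = (5/9)(4/8)(4/7) = 0.15873; P(data | urn E) = (3/11)(2/10)(8/9) = 0.048485.
Weighting by the prior gives 1/5 · 0.16667 = 0.033333, 1/5 · 0.035714 = 0.0071429, 1/5 · 0.15 = 0.03, 1/5 · 0.15873 = 0.031746, 1/5 · 0.048485 = 0.009697; these sum to 0.11192.
Therefore the posterior P(urn A | data) = (0.033333) / (0.11192) = 0.29783.

0.2978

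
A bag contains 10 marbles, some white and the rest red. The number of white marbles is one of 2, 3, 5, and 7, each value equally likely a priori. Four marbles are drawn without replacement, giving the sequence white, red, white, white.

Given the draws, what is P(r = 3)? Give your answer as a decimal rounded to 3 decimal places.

0.043

Compute the likelihood of the observed sequence for each case: P(data | r = 2) = (2/10)(8/9)(1/8)(0/7) = 0; P(data | r = 3) = (3/10)(7/9)(2/8)(1/7) = 1/120; P(data | r = 5) = (5/10)(5/9)(4/8)(3/7) = 5/84; P(data | r = 7) = (7/10)(3/9)(6/8)(5/7) = 1/8.
The prior-weighted likelihoods are 1/4 · 0 = 0, 1/4 · 1/120 = 1/480, 1/4 · 5/84 = 5/336, 1/4 · 1/8 = 1/32; summing to 27/560.
By Bayes' rule, P(r = 3 | data) = (1/480) / (27/560) = 7/162.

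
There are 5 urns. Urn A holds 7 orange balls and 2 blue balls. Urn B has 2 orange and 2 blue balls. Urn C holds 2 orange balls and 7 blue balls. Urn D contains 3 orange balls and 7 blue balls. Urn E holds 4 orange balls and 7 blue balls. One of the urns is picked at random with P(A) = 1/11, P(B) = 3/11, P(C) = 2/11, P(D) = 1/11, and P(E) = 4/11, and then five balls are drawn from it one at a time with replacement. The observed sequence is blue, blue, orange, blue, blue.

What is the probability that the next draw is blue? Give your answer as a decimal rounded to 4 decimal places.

Under each hypothesis, the probability of the observed sequence is: P(data | urn A) = (2/9)(2/9)(7/9)(2/9)(2/9) = 0.0018967; P(data | urn B) = (2/4)(2/4)(2/4)(2/4)(2/4) = 0.03125; P(data | urn C) = (7/9)(7/9)(2/9)(7/9)(7/9) = 0.081322; P(data | urn D) = (7/10)(7/10)(3/10)(7/10)(7/10) = 0.07203; P(data | urn E) = (7/11)(7/11)(4/11)(7/11)(7/11) = 0.059633.
Multiplying each by its prior: 1/11 · 0.0018967 = 0.00017243, 3/11 · 0.03125 = 0.0085227, 2/11 · 0.081322 = 0.014786, 1/11 · 0.07203 = 0.0065482, 4/11 · 0.059633 = 0.021685; summing to 0.051714.
Normalising, the posterior is P(urn A | data) = 0.0033343, P(urn B | data) = 0.1648, P(urn C | data) = 0.28592, P(urn D | data) = 0.12662, P(urn E | data) = 0.41932.
Averaging over the posterior, P(blue next | data) = (2/9)(0.0033343) + (1/2)(0.1648) + (7/9)(0.28592) + (7/10)(0.12662) + (7/11)(0.41932) = 0.661.

0.6610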